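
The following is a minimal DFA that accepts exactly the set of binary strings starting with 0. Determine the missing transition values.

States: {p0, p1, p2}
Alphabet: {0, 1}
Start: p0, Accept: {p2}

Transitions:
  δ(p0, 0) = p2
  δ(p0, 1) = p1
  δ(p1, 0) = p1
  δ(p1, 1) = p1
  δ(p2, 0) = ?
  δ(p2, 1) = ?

From the language and accept set, identify what each state tracks — p0: no input read; p1: started with 1 (dead); p2: started with 0.
Each missing δ(q, a) is the state matching the new tracked value after reading a.
δ(p2, 0) = p2; δ(p2, 1) = p2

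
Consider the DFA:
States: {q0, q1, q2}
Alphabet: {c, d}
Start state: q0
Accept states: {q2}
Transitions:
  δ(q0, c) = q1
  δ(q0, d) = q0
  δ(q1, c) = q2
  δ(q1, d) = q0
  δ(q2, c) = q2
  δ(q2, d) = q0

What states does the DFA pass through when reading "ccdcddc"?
read 'c': q0 → q1
  read 'c': q1 → q2
  read 'd': q2 → q0
  read 'c': q0 → q1
  read 'd': q1 → q0
  read 'd': q0 → q0
  read 'c': q0 → q1
q0 -> q1 -> q2 -> q0 -> q1 -> q0 -> q0 -> q1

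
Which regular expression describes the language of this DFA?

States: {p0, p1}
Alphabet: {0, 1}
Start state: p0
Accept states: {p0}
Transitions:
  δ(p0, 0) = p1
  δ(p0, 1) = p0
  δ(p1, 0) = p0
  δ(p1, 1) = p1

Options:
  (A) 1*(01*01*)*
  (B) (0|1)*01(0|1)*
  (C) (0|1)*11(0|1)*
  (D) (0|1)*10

Check each option against the DFA on short strings; one disagreement eliminates an option:
  (A) 1*(01*01*)*: agrees with the DFA on every string of length ≤ 6
  (B) (0|1)*01(0|1)*: on ε the DFA stays in p0 and accepts (p0 ∈ Accept), but the regex does not match it → eliminate
  (C) (0|1)*11(0|1)*: on ε the DFA stays in p0 and accepts (p0 ∈ Accept), but the regex does not match it → eliminate
  (D) (0|1)*10: on ε the DFA stays in p0 and accepts (p0 ∈ Accept), but the regex does not match it → eliminate
Only (A) is consistent with the DFA.
(A) 1*(01*01*)*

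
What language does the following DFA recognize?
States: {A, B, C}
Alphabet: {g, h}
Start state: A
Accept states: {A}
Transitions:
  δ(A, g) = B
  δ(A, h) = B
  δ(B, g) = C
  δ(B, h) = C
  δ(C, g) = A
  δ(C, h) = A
Testing a few strings:
  'h' → reject
  'g' → reject
  'hggh' → reject
  'ghgg' → reject
State roles: A=length ≡ 0 (mod 3); B=length ≡ 1 (mod 3); C=length ≡ 2 (mod 3)
All strings over {g,h} whose length is a multiple of 3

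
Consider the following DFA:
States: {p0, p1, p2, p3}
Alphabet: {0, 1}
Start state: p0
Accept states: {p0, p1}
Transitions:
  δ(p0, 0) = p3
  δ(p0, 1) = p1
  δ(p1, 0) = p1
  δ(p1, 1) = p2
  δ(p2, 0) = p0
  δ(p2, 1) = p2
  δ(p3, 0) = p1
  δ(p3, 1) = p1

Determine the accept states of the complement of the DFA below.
Complement accept states = All states \ Original accept states
= {p0, p1, p2, p3} \ {p0, p1}
{p2, p3}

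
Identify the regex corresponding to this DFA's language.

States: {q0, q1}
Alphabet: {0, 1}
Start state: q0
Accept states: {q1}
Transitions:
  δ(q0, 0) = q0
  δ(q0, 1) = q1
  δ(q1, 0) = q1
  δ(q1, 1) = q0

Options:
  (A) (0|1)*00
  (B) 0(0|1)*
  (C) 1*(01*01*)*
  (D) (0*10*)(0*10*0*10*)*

Check each option against the DFA on short strings; one disagreement eliminates an option:
  (A) (0|1)*00: on '1' the DFA goes q0 → q1 and accepts (q1 ∈ Accept), but the regex does not match it → eliminate
  (B) 0(0|1)*: on '0' the DFA goes q0 → q0 and rejects (q0 ∉ Accept), but the regex matches it → eliminate
  (C) 1*(01*01*)*: on ε the DFA stays in q0 and rejects (q0 ∉ Accept), but the regex matches it → eliminate
  (D) (0*10*)(0*10*0*10*)*: agrees with the DFA on every string of length ≤ 6
Only (D) is consistent with the DFA.
(D) (0*10*)(0*10*0*10*)*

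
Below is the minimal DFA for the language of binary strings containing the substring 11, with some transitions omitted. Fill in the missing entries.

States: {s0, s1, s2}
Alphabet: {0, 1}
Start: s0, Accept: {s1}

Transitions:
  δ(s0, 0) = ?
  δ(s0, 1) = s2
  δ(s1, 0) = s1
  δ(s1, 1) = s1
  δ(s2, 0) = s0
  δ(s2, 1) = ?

From the language and accept set, identify what each state tracks — s0: no progress toward 11; s1: substring 11 seen; s2: one trailing 1.
Each missing δ(q, a) is the state matching the new tracked value after reading a.
δ(s0, 0) = s0; δ(s2, 1) = s1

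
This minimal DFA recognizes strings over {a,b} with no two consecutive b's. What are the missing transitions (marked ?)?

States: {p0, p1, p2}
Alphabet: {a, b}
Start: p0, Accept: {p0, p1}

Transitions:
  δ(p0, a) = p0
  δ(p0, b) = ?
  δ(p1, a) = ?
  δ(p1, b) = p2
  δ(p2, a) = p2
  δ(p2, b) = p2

From the language and accept set, identify what each state tracks — p0: last symbol not b (ok); p1: last symbol b (ok); p2: saw bb (dead).
Each missing δ(q, a) is the state matching the new tracked value after reading a.
δ(p0, b) = p1; δ(p1, a) = p0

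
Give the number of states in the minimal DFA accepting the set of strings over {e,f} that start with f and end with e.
By Myhill–Nerode, count the distinguishable equivalence classes: four classes — empty / starts-f-ends-f / starts-f-ends-e / starts-e (dead).
4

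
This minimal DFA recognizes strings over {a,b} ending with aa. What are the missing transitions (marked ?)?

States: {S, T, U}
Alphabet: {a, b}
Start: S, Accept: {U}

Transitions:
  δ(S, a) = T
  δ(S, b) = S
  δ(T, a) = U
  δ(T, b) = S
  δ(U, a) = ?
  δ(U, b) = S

From the language and accept set, identify what each state tracks — S: last symbol not a; T: one trailing a; U: two trailing a's.
Each missing δ(q, a) is the state matching the new tracked value after reading a.
δ(U, a) = U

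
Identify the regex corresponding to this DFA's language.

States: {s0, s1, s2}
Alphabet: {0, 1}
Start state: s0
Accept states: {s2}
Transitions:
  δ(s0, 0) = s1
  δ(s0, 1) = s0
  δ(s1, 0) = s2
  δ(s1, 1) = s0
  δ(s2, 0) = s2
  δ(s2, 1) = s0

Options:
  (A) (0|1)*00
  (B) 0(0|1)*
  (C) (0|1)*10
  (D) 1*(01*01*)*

Check each option against the DFA on short strings; one disagreement eliminates an option:
  (A) (0|1)*00: agrees with the DFA on every string of length ≤ 6
  (B) 0(0|1)*: on '0' the DFA goes s0 → s1 and rejects (s1 ∉ Accept), but the regex matches it → eliminate
  (C) (0|1)*10: on '00' the DFA goes s0 → s1 → s2 and accepts (s2 ∈ Accept), but the regex does not match it → eliminate
  (D) 1*(01*01*)*: on ε the DFA stays in s0 and rejects (s0 ∉ Accept), but the regex matches it → eliminate
Only (A) is consistent with the DFA.
(A) (0|1)*00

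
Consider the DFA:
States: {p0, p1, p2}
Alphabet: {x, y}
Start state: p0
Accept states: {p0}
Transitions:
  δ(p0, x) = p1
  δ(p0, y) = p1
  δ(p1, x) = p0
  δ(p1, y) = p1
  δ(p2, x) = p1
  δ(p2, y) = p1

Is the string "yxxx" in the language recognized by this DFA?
Processing string "yxxx":
  p0 --y--> p1
  p1 --x--> p0
  p0 --x--> p1
  p1 --x--> p0
Final state: p0
Accept states: {p0}
Yes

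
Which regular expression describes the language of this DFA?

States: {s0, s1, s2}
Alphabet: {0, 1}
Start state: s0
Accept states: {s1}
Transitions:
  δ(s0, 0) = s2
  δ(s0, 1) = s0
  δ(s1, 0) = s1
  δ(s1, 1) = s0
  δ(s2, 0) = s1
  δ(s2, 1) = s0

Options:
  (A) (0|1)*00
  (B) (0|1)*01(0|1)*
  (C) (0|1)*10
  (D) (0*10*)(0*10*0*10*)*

Check each option against the DFA on short strings; one disagreement eliminates an option:
  (A) (0|1)*00: agrees with the DFA on every string of length ≤ 6
  (B) (0|1)*01(0|1)*: on '00' the DFA goes s0 → s2 → s1 and accepts (s1 ∈ Accept), but the regex does not match it → eliminate
  (C) (0|1)*10: on '00' the DFA goes s0 → s2 → s1 and accepts (s1 ∈ Accept), but the regex does not match it → eliminate
  (D) (0*10*)(0*10*0*10*)*: on '1' the DFA goes s0 → s0 and rejects (s0 ∉ Accept), but the regex matches it → eliminate
Only (A) is consistent with the DFA.
(A) (0|1)*00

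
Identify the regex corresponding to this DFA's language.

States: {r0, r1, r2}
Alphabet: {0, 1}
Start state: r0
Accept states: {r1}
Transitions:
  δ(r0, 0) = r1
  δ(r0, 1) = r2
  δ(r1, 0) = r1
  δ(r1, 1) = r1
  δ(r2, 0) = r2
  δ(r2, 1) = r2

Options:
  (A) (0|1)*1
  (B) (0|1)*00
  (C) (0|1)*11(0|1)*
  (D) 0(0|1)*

Check each option against the DFA on short strings; one disagreement eliminates an option:
  (A) (0|1)*1: on '0' the DFA goes r0 → r1 and accepts (r1 ∈ Accept), but the regex does not match it → eliminate
  (B) (0|1)*00: on '0' the DFA goes r0 → r1 and accepts (r1 ∈ Accept), but the regex does not match it → eliminate
  (C) (0|1)*11(0|1)*: on '0' the DFA goes r0 → r1 and accepts (r1 ∈ Accept), but the regex does not match it → eliminate
  (D) 0(0|1)*: agrees with the DFA on every string of length ≤ 6
Only (D) is consistent with the DFA.
(D) 0(0|1)*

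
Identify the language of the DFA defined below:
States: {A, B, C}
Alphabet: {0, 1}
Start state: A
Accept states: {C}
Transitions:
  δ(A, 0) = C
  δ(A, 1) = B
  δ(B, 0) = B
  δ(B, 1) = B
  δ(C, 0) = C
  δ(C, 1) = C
Testing a few strings:
  '11' → reject
  '111' → reject
  '01' → accept
  '0' → accept
State roles: A=no input read; B=started with 1 (dead); C=started with 0
All binary strings starting with 0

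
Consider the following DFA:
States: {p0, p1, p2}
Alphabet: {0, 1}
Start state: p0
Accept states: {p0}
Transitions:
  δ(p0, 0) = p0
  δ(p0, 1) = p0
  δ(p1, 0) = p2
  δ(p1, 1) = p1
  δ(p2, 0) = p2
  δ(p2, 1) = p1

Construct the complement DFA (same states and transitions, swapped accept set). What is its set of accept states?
Complement accept states = All states \ Original accept states
= {p0, p1, p2} \ {p0}
{p1, p2}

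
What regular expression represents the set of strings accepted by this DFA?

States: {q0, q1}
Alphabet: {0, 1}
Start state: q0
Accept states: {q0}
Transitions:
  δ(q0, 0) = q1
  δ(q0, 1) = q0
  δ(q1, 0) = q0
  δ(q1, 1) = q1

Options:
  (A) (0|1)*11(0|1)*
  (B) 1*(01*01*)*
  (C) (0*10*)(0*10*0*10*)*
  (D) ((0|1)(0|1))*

Check each option against the DFA on short strings; one disagreement eliminates an option:
  (A) (0|1)*11(0|1)*: on ε the DFA stays in q0 and accepts (q0 ∈ Accept), but the regex does not match it → eliminate
  (B) 1*(01*01*)*: agrees with the DFA on every string of length ≤ 6
  (C) (0*10*)(0*10*0*10*)*: on ε the DFA stays in q0 and accepts (q0 ∈ Accept), but the regex does not match it → eliminate
  (D) ((0|1)(0|1))*: on '1' the DFA goes q0 → q0 and accepts (q0 ∈ Accept), but the regex does not match it → eliminate
Only (B) is consistent with the DFA.
(B) 1*(01*01*)*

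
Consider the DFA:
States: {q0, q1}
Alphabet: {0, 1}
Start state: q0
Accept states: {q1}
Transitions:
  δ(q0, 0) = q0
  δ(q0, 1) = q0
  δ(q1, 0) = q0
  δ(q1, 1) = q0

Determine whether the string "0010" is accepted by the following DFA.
Processing string "0010":
  q0 --0--> q0
  q0 --0--> q0
  q0 --1--> q0
  q0 --0--> q0
Final state: q0
Accept states: {q1}
No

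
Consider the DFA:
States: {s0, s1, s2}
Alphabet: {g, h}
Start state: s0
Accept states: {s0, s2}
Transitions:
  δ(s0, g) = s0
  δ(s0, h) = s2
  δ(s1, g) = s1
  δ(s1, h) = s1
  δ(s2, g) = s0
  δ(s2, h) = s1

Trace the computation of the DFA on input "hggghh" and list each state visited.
read 'h': s0 → s2
  read 'g': s2 → s0
  read 'g': s0 → s0
  read 'g': s0 → s0
  read 'h': s0 → s2
  read 'h': s2 → s1
s0 -> s2 -> s0 -> s0 -> s0 -> s2 -> s1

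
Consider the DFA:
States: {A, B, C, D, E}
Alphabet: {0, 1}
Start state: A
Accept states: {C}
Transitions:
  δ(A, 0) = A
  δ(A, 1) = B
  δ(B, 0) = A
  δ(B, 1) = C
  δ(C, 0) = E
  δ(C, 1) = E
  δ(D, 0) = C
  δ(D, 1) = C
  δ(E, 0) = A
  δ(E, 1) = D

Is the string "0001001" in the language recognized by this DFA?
Processing string "0001001":
  A --0--> A
  A --0--> A
  A --0--> A
  A --1--> B
  B --0--> A
  A --0--> A
  A --1--> B
Final state: B
Accept states: {C}
No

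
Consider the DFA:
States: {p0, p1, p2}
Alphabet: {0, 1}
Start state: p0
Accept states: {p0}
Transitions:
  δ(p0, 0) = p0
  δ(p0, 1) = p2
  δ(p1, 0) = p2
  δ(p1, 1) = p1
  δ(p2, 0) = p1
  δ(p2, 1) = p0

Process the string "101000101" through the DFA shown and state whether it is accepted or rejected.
Processing string "101000101":
  p0 --1--> p2
  p2 --0--> p1
  p1 --1--> p1
  p1 --0--> p2
  p2 --0--> p1
  p1 --0--> p2
  p2 --1--> p0
  p0 --0--> p0
  p0 --1--> p2
Final state: p2
Accept states: {p0}
No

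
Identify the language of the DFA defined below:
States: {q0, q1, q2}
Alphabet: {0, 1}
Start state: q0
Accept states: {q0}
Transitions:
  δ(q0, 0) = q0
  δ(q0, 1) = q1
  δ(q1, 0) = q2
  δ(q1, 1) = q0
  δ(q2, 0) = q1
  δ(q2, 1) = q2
Testing a few strings:
  '011' → accept
  '001' → reject
  '1101' → reject
  '01' → reject
State roles: q0=value ≡ 0 (mod 3); q1=value ≡ 1 (mod 3); q2=value ≡ 2 (mod 3)
All binary strings representing a multiple of 3 (read in base 2; leading zeros allowed and ε counts as 0)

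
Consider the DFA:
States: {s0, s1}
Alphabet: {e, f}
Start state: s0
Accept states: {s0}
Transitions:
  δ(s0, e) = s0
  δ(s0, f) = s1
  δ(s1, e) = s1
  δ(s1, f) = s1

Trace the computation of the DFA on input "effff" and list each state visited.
read 'e': s0 → s0
  read 'f': s0 → s1
  read 'f': s1 → s1
  read 'f': s1 → s1
  read 'f': s1 → s1
s0 -> s0 -> s1 -> s1 -> s1 -> s1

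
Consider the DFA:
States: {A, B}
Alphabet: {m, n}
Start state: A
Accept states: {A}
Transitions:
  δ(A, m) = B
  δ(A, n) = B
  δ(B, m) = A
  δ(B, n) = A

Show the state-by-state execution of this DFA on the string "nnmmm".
read 'n': A → B
  read 'n': B → A
  read 'm': A → B
  read 'm': B → A
  read 'm': A → B
A -> B -> A -> B -> A -> B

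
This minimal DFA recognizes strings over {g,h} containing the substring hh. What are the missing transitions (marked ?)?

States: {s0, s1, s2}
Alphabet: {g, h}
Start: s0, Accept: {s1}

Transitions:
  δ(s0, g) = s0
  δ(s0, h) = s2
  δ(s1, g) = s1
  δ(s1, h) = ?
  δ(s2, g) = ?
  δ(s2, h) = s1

From the language and accept set, identify what each state tracks — s0: no progress toward hh; s1: substring hh seen; s2: one trailing h.
Each missing δ(q, a) is the state matching the new tracked value after reading a.
δ(s1, h) = s1; δ(s2, g) = s0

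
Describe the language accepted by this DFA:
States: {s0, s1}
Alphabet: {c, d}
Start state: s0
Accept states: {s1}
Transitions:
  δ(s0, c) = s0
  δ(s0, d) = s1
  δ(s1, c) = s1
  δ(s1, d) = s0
Testing a few strings:
  'ddc' → reject
  'ccd' → accept
  'cdd' → reject
  'cc' → reject
State roles: s0=even number of d's so far; s1=odd number of d's so far
All strings over {c,d} with an odd number of d's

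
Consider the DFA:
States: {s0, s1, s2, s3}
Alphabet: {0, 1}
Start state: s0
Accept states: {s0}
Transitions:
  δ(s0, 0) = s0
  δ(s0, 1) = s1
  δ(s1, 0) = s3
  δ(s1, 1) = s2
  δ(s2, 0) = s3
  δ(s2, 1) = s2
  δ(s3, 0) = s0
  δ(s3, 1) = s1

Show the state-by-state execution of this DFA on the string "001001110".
read '0': s0 → s0
  read '0': s0 → s0
  read '1': s0 → s1
  read '0': s1 → s3
  read '0': s3 → s0
  read '1': s0 → s1
  read '1': s1 → s2
  read '1': s2 → s2
  read '0': s2 → s3
s0 -> s0 -> s0 -> s1 -> s3 -> s0 -> s1 -> s2 -> s2 -> s3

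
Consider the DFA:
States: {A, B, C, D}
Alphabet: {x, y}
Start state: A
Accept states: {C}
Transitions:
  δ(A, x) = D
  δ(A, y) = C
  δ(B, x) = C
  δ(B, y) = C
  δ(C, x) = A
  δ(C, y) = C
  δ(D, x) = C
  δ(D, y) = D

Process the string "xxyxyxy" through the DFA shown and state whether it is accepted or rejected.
Processing string "xxyxyxy":
  A --x--> D
  D --x--> C
  C --y--> C
  C --x--> A
  A --y--> C
  C --x--> A
  A --y--> C
Final state: C
Accept states: {C}
Yes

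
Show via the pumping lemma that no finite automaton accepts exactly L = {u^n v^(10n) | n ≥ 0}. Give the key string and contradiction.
Assume L is regular with pumping length p. Idea: pumping the u-block breaks the 1:10 ratio.
Choose s = u^p v^(10p) (length 11p ≥ p). By the pumping lemma, s = xyz with |xy| ≤ p, |y| > 0, so y = u^k with k ≥ 1. Then xy²z = u^(p+k) v^(10p). For this to be in L we would need 10p = 10(p+k), i.e. 10k = 0, contradicting k ≥ 1. So xy²z ∉ L.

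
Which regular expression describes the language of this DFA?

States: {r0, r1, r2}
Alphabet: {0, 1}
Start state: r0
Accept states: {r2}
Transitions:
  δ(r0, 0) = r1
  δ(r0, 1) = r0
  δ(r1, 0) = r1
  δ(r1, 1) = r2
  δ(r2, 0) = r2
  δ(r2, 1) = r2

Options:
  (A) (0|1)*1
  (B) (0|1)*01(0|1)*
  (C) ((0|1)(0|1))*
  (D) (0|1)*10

Check each option against the DFA on short strings; one disagreement eliminates an option:
  (A) (0|1)*1: on '1' the DFA goes r0 → r0 and rejects (r0 ∉ Accept), but the regex matches it → eliminate
  (B) (0|1)*01(0|1)*: agrees with the DFA on every string of length ≤ 6
  (C) ((0|1)(0|1))*: on ε the DFA stays in r0 and rejects (r0 ∉ Accept), but the regex matches it → eliminate
  (D) (0|1)*10: on '01' the DFA goes r0 → r1 → r2 and accepts (r2 ∈ Accept), but the regex does not match it → eliminate
Only (B) is consistent with the DFA.
(B) (0|1)*01(0|1)*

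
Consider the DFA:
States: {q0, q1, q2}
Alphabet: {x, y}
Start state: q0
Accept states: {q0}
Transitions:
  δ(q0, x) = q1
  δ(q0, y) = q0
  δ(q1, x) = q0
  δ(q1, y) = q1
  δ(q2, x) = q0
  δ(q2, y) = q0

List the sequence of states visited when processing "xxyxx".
read 'x': q0 → q1
  read 'x': q1 → q0
  read 'y': q0 → q0
  read 'x': q0 → q1
  read 'x': q1 → q0
q0 -> q1 -> q0 -> q0 -> q1 -> q0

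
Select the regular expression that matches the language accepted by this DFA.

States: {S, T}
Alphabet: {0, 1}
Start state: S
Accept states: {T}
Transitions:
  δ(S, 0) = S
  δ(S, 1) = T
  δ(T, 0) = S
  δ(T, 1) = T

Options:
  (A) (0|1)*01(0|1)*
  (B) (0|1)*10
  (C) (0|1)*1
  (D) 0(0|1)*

Check each option against the DFA on short strings; one disagreement eliminates an option:
  (A) (0|1)*01(0|1)*: on '1' the DFA goes S → T and accepts (T ∈ Accept), but the regex does not match it → eliminate
  (B) (0|1)*10: on '1' the DFA goes S → T and accepts (T ∈ Accept), but the regex does not match it → eliminate
  (C) (0|1)*1: agrees with the DFA on every string of length ≤ 6
  (D) 0(0|1)*: on '0' the DFA goes S → S and rejects (S ∉ Accept), but the regex matches it → eliminate
Only (C) is consistent with the DFA.
(C) (0|1)*1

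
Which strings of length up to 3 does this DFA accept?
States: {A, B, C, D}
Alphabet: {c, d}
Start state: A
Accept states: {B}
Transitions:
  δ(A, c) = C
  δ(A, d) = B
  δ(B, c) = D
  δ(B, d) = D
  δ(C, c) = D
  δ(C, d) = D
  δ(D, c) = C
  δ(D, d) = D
d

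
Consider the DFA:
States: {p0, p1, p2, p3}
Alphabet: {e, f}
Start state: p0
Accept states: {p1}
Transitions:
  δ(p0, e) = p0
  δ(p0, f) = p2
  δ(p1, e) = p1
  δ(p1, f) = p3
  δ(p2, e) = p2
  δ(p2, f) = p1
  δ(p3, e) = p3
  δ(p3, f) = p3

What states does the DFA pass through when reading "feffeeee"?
read 'f': p0 → p2
  read 'e': p2 → p2
  read 'f': p2 → p1
  read 'f': p1 → p3
  read 'e': p3 → p3
  read 'e': p3 → p3
  read 'e': p3 → p3
  read 'e': p3 → p3
p0 -> p2 -> p2 -> p1 -> p3 -> p3 -> p3 -> p3 -> p3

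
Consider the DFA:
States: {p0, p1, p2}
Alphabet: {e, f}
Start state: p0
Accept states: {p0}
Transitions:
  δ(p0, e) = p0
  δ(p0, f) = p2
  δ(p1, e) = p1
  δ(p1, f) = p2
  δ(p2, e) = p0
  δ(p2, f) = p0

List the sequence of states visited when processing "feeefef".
read 'f': p0 → p2
  read 'e': p2 → p0
  read 'e': p0 → p0
  read 'e': p0 → p0
  read 'f': p0 → p2
  read 'e': p2 → p0
  read 'f': p0 → p2
p0 -> p2 -> p0 -> p0 -> p0 -> p2 -> p0 -> p2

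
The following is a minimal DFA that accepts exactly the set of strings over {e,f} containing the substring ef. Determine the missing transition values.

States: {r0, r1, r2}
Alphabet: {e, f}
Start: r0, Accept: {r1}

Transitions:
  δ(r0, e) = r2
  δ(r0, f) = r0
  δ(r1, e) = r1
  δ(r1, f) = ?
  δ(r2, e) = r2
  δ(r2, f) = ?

From the language and accept set, identify what each state tracks — r0: no e seen yet; r1: substring ef seen; r2: seen a e, waiting for f.
Each missing δ(q, a) is the state matching the new tracked value after reading a.
δ(r1, f) = r1; δ(r2, f) = r1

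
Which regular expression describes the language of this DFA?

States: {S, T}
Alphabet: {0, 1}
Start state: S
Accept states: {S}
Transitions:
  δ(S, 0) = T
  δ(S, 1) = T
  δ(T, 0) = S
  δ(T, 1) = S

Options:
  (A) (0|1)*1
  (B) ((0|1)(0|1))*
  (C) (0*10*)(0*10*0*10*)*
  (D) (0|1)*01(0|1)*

Check each option against the DFA on short strings; one disagreement eliminates an option:
  (A) (0|1)*1: on ε the DFA stays in S and accepts (S ∈ Accept), but the regex does not match it → eliminate
  (B) ((0|1)(0|1))*: agrees with the DFA on every string of length ≤ 6
  (C) (0*10*)(0*10*0*10*)*: on ε the DFA stays in S and accepts (S ∈ Accept), but the regex does not match it → eliminate
  (D) (0|1)*01(0|1)*: on ε the DFA stays in S and accepts (S ∈ Accept), but the regex does not match it → eliminate
Only (B) is consistent with the DFA.
(B) ((0|1)(0|1))*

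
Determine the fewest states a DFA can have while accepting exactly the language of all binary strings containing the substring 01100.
By Myhill–Nerode, count the distinguishable equivalence classes: 6 classes — one per longest suffix of the input that is a prefix of '01100' (lengths 0 through 4), plus an absorbing 'already seen 01100' class.
6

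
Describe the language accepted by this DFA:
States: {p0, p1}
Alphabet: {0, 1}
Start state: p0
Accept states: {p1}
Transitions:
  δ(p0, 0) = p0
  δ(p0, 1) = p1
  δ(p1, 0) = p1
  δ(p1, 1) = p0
Testing a few strings:
  '0' → reject
  '00' → reject
  '10' → accept
  '001' → accept
State roles: p0=even number of 1's so far; p1=odd number of 1's so far
All binary strings with an odd number of 1's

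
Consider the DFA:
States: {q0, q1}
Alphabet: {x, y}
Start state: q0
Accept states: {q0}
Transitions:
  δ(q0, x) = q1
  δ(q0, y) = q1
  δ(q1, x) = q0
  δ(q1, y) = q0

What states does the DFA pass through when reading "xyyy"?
read 'x': q0 → q1
  read 'y': q1 → q0
  read 'y': q0 → q1
  read 'y': q1 → q0
q0 -> q1 -> q0 -> q1 -> q0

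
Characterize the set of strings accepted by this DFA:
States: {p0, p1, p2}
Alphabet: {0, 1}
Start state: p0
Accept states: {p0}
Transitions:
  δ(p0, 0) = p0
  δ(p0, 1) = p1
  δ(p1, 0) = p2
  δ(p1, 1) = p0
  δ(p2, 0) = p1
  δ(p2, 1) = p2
Testing a few strings:
  '11' → accept
  '00' → accept
  '10' → reject
  '0' → accept
State roles: p0=value ≡ 0 (mod 3); p1=value ≡ 1 (mod 3); p2=value ≡ 2 (mod 3)
All binary strings representing a multiple of 3 (read in base 2; leading zeros allowed and ε counts as 0)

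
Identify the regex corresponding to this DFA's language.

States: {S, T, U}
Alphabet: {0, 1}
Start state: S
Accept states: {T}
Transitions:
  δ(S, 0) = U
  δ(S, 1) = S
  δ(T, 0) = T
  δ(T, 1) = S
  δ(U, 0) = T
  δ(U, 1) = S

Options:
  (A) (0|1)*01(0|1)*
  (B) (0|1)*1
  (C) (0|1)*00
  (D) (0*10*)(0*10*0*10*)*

Check each option against the DFA on short strings; one disagreement eliminates an option:
  (A) (0|1)*01(0|1)*: on '00' the DFA goes S → U → T and accepts (T ∈ Accept), but the regex does not match it → eliminate
  (B) (0|1)*1: on '1' the DFA goes S → S and rejects (S ∉ Accept), but the regex matches it → eliminate
  (C) (0|1)*00: agrees with the DFA on every string of length ≤ 6
  (D) (0*10*)(0*10*0*10*)*: on '1' the DFA goes S → S and rejects (S ∉ Accept), but the regex matches it → eliminate
Only (C) is consistent with the DFA.
(C) (0|1)*00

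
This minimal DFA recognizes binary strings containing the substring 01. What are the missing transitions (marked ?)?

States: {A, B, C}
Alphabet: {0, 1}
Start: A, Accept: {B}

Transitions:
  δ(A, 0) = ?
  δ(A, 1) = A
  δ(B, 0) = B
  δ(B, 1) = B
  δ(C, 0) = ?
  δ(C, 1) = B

From the language and accept set, identify what each state tracks — A: no 0 seen yet; B: substring 01 seen; C: seen a 0, waiting for 1.
Each missing δ(q, a) is the state matching the new tracked value after reading a.
δ(A, 0) = C; δ(C, 0) = C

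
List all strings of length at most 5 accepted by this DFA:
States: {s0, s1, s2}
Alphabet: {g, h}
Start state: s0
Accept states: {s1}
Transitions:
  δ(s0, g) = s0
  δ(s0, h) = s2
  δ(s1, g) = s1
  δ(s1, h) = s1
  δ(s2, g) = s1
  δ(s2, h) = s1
hg, hh, ghg, ghh, hgg, hgh, hhg, hhh, gghg, gghh, ghgg, ghgh, ghhg, ghhh, hggg, hggh, hghg, hghh, hhgg, hhgh, hhhg, hhhh, ggghg, ggghh, gghgg, gghgh, gghhg, gghhh, ghggg, ghggh, ghghg, ghghh, ghhgg, ghhgh, ghhhg, ghhhh, hgggg, hgggh, hgghg, hgghh, hghgg, hghgh, hghhg, hghhh, hhggg, hhggh, hhghg, hhghh, hhhgg, hhhgh, hhhhg, hhhhh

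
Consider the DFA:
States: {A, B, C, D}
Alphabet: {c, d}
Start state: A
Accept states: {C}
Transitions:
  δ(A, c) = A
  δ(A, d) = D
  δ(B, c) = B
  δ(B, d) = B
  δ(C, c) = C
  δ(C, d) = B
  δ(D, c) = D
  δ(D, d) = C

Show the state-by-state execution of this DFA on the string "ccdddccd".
read 'c': A → A
  read 'c': A → A
  read 'd': A → D
  read 'd': D → C
  read 'd': C → B
  read 'c': B → B
  read 'c': B → B
  read 'd': B → B
A -> A -> A -> D -> C -> B -> B -> B -> B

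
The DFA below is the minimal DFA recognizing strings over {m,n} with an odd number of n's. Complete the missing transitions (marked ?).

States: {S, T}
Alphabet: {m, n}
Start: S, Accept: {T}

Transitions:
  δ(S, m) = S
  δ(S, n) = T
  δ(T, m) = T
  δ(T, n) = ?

From the language and accept set, identify what each state tracks — S: even number of n's so far; T: odd number of n's so far.
Each missing δ(q, a) is the state matching the new tracked value after reading a.
δ(T, n) = S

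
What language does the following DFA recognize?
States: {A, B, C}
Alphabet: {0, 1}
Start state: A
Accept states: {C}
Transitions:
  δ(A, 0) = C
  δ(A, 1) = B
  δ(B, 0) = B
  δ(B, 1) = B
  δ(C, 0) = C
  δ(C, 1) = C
Testing a few strings:
  '101' → reject
  '011' → accept
  '0' → accept
  '01' → accept
State roles: A=no input read; B=started with 1 (dead); C=started with 0
All binary strings starting with 0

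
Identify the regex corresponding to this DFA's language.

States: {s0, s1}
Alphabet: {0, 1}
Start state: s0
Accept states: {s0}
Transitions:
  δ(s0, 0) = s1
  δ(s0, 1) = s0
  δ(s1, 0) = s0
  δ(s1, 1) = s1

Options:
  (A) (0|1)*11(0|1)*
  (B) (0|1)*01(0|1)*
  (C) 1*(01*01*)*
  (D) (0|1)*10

Check each option against the DFA on short strings; one disagreement eliminates an option:
  (A) (0|1)*11(0|1)*: on ε the DFA stays in s0 and accepts (s0 ∈ Accept), but the regex does not match it → eliminate
  (B) (0|1)*01(0|1)*: on ε the DFA stays in s0 and accepts (s0 ∈ Accept), but the regex does not match it → eliminate
  (C) 1*(01*01*)*: agrees with the DFA on every string of length ≤ 6
  (D) (0|1)*10: on ε the DFA stays in s0 and accepts (s0 ∈ Accept), but the regex does not match it → eliminate
Only (C) is consistent with the DFA.
(C) 1*(01*01*)*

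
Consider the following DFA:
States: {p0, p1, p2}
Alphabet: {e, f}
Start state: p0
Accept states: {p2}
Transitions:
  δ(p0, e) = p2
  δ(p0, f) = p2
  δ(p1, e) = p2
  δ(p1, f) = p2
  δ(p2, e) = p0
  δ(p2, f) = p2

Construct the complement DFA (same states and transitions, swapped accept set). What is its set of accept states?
Complement accept states = All states \ Original accept states
= {p0, p1, p2} \ {p2}
{p0, p1}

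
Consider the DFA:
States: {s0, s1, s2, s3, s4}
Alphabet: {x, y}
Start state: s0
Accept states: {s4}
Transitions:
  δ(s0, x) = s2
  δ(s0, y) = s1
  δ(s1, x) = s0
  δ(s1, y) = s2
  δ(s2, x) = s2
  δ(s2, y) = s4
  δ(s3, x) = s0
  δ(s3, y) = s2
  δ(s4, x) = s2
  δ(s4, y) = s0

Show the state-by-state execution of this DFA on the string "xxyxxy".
read 'x': s0 → s2
  read 'x': s2 → s2
  read 'y': s2 → s4
  read 'x': s4 → s2
  read 'x': s2 → s2
  read 'y': s2 → s4
s0 -> s2 -> s2 -> s4 -> s2 -> s2 -> s4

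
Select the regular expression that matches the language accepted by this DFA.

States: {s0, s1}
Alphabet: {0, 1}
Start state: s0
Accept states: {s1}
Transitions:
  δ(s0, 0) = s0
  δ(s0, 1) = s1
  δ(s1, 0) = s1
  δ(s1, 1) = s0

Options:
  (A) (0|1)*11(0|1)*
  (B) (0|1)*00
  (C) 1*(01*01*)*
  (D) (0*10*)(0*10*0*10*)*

Check each option against the DFA on short strings; one disagreement eliminates an option:
  (A) (0|1)*11(0|1)*: on '1' the DFA goes s0 → s1 and accepts (s1 ∈ Accept), but the regex does not match it → eliminate
  (B) (0|1)*00: on '1' the DFA goes s0 → s1 and accepts (s1 ∈ Accept), but the regex does not match it → eliminate
  (C) 1*(01*01*)*: on ε the DFA stays in s0 and rejects (s0 ∉ Accept), but the regex matches it → eliminate
  (D) (0*10*)(0*10*0*10*)*: agrees with the DFA on every string of length ≤ 6
Only (D) is consistent with the DFA.
(D) (0*10*)(0*10*0*10*)*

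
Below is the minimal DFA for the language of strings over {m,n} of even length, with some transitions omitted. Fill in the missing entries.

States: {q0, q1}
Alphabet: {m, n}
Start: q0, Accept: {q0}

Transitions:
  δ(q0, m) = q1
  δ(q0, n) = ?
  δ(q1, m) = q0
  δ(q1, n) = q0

From the language and accept set, identify what each state tracks — q0: even length so far; q1: odd length so far.
Each missing δ(q, a) is the state matching the new tracked value after reading a.
δ(q0, n) = q1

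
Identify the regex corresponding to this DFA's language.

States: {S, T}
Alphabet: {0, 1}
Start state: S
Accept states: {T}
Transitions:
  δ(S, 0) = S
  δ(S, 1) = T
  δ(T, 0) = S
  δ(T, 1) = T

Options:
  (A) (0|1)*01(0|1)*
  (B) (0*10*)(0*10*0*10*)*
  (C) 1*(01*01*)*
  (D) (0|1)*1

Check each option against the DFA on short strings; one disagreement eliminates an option:
  (A) (0|1)*01(0|1)*: on '1' the DFA goes S → T and accepts (T ∈ Accept), but the regex does not match it → eliminate
  (B) (0*10*)(0*10*0*10*)*: on '10' the DFA goes S → T → S and rejects (S ∉ Accept), but the regex matches it → eliminate
  (C) 1*(01*01*)*: on ε the DFA stays in S and rejects (S ∉ Accept), but the regex matches it → eliminate
  (D) (0|1)*1: agrees with the DFA on every string of length ≤ 6
Only (D) is consistent with the DFA.
(D) (0|1)*1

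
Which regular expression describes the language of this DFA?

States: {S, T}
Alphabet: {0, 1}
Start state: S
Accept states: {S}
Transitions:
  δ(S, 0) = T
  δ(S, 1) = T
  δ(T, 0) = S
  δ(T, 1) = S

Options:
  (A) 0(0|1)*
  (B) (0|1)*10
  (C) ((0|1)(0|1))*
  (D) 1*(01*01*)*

Check each option against the DFA on short strings; one disagreement eliminates an option:
  (A) 0(0|1)*: on ε the DFA stays in S and accepts (S ∈ Accept), but the regex does not match it → eliminate
  (B) (0|1)*10: on ε the DFA stays in S and accepts (S ∈ Accept), but the regex does not match it → eliminate
  (C) ((0|1)(0|1))*: agrees with the DFA on every string of length ≤ 6
  (D) 1*(01*01*)*: on '1' the DFA goes S → T and rejects (T ∉ Accept), but the regex matches it → eliminate
Only (C) is consistent with the DFA.
(C) ((0|1)(0|1))*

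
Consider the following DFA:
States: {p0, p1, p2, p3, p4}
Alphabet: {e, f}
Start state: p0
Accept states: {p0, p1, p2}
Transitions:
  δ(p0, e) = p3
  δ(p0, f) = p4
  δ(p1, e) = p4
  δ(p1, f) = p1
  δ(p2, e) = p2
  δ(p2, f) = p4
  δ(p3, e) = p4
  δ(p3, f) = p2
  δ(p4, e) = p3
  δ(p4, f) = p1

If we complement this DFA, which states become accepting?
Complement accept states = All states \ Original accept states
= {p0, p1, p2, p3, p4} \ {p0, p1, p2}
{p3, p4}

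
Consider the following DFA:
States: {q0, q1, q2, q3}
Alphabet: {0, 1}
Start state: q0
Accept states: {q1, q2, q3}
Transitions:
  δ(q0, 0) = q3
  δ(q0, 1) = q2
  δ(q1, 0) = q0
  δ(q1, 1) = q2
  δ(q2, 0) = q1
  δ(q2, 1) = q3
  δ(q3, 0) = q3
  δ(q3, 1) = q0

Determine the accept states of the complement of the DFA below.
Complement accept states = All states \ Original accept states
= {q0, q1, q2, q3} \ {q1, q2, q3}
{q0}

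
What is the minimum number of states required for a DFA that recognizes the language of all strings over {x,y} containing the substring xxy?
By Myhill–Nerode, count the distinguishable equivalence classes: 4 classes — one per longest suffix of the input that is a prefix of 'xxy' (lengths 0 through 2), plus an absorbing 'already seen xxy' class.
4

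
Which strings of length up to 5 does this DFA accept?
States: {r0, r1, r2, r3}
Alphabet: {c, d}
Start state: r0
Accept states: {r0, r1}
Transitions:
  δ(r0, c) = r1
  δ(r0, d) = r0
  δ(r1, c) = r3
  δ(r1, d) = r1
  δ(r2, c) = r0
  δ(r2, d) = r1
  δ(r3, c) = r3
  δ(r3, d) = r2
ε, c, d, cd, dc, dd, cdd, dcd, ddc, ddd, ccdc, ccdd, cddd, dcdd, ddcd, dddc, dddd, cccdc, cccdd, ccdcc, ccdcd, ccddd, cdcdc, cdcdd, cdddd, dccdc, dccdd, dcddd, ddcdd, dddcd, ddddc, ddddd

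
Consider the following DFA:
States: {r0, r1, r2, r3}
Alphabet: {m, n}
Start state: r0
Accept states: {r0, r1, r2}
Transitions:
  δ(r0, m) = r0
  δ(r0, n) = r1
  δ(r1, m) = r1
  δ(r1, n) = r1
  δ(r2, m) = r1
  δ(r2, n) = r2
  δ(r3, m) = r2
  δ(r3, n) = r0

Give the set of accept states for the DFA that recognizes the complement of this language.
Complement accept states = All states \ Original accept states
= {r0, r1, r2, r3} \ {r0, r1, r2}
{r3}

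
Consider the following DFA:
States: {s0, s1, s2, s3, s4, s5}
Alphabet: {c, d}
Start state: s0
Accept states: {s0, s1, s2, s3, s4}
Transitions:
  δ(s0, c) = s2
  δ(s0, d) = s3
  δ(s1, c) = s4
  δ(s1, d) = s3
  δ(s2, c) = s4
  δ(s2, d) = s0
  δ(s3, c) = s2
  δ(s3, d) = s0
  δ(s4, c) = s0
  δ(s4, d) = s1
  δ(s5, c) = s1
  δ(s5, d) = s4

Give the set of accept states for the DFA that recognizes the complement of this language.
Complement accept states = All states \ Original accept states
= {s0, s1, s2, s3, s4, s5} \ {s0, s1, s2, s3, s4}
{s5}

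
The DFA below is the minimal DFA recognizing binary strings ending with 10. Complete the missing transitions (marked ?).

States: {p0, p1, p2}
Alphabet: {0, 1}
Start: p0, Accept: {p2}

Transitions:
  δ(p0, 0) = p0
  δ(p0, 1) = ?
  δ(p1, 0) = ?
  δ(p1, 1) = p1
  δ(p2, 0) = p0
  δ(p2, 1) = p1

From the language and accept set, identify what each state tracks — p0: no suffix match; p1: one trailing 1; p2: suffix is 10.
Each missing δ(q, a) is the state matching the new tracked value after reading a.
δ(p0, 1) = p1; δ(p1, 0) = p2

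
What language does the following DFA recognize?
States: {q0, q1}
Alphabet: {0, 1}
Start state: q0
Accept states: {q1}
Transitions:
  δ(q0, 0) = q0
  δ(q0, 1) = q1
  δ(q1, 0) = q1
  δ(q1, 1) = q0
Testing a few strings:
  '01' → accept
  '1' → accept
  '110' → reject
  '11' → reject
State roles: q0=even number of 1's so far; q1=odd number of 1's so far
All binary strings with an odd number of 1's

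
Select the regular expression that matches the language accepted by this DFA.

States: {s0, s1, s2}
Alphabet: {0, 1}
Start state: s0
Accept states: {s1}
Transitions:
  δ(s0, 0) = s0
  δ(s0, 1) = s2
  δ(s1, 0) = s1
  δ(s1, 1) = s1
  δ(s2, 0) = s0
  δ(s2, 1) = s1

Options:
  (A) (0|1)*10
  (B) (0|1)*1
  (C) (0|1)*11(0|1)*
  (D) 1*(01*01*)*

Check each option against the DFA on short strings; one disagreement eliminates an option:
  (A) (0|1)*10: on '10' the DFA goes s0 → s2 → s0 and rejects (s0 ∉ Accept), but the regex matches it → eliminate
  (B) (0|1)*1: on '1' the DFA goes s0 → s2 and rejects (s2 ∉ Accept), but the regex matches it → eliminate
  (C) (0|1)*11(0|1)*: agrees with the DFA on every string of length ≤ 6
  (D) 1*(01*01*)*: on ε the DFA stays in s0 and rejects (s0 ∉ Accept), but the regex matches it → eliminate
Only (C) is consistent with the DFA.
(C) (0|1)*11(0|1)*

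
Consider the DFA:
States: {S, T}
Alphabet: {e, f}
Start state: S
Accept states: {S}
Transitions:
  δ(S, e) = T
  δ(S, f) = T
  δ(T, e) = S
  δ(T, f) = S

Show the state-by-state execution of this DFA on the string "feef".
read 'f': S → T
  read 'e': T → S
  read 'e': S → T
  read 'f': T → S
S -> T -> S -> T -> S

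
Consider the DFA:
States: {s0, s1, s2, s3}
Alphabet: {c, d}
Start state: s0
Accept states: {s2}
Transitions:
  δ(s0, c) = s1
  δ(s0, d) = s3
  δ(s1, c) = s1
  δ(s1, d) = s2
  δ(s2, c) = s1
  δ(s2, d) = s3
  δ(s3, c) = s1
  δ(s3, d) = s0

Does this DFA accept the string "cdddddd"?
Processing string "cdddddd":
  s0 --c--> s1
  s1 --d--> s2
  s2 --d--> s3
  s3 --d--> s0
  s0 --d--> s3
  s3 --d--> s0
  s0 --d--> s3
Final state: s3
Accept states: {s2}
No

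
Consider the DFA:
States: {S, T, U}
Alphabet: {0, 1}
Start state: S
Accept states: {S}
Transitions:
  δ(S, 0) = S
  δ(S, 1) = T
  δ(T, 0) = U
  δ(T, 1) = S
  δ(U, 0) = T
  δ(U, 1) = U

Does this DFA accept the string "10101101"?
Processing string "10101101":
  S --1--> T
  T --0--> U
  U --1--> U
  U --0--> T
  T --1--> S
  S --1--> T
  T --0--> U
  U --1--> U
Final state: U
Accept states: {S}
No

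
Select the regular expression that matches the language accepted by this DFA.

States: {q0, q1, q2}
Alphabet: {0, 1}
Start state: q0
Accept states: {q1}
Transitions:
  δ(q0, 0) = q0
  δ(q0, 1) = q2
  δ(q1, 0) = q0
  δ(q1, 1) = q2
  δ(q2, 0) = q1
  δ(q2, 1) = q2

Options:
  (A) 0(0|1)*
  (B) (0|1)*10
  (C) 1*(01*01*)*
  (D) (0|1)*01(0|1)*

Check each option against the DFA on short strings; one disagreement eliminates an option:
  (A) 0(0|1)*: on '0' the DFA goes q0 → q0 and rejects (q0 ∉ Accept), but the regex matches it → eliminate
  (B) (0|1)*10: agrees with the DFA on every string of length ≤ 6
  (C) 1*(01*01*)*: on ε the DFA stays in q0 and rejects (q0 ∉ Accept), but the regex matches it → eliminate
  (D) (0|1)*01(0|1)*: on '01' the DFA goes q0 → q0 → q2 and rejects (q2 ∉ Accept), but the regex matches it → eliminate
Only (B) is consistent with the DFA.
(B) (0|1)*10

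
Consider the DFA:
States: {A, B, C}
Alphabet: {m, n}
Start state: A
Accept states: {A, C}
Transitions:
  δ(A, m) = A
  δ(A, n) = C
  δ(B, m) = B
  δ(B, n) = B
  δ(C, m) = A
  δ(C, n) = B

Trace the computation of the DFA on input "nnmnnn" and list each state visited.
read 'n': A → C
  read 'n': C → B
  read 'm': B → B
  read 'n': B → B
  read 'n': B → B
  read 'n': B → B
A -> C -> B -> B -> B -> B -> B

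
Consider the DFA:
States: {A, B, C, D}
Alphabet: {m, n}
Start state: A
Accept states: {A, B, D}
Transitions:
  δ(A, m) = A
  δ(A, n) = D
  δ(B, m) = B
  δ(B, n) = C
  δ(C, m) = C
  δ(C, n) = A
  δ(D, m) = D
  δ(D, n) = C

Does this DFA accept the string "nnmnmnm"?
Processing string "nnmnmnm":
  A --n--> D
  D --n--> C
  C --m--> C
  C --n--> A
  A --m--> A
  A --n--> D
  D --m--> D
Final state: D
Accept states: {A, B, D}
Yes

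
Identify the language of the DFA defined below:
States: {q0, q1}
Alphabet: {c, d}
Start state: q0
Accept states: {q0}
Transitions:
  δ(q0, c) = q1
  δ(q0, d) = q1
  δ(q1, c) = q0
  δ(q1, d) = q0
Testing a few strings:
  'ccc' → reject
  'c' → reject
  'cdd' → reject
  'dc' → accept
State roles: q0=even length so far; q1=odd length so far
All strings over {c,d} of even length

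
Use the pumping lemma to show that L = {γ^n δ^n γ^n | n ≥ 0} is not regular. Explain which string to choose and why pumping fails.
Assume L is regular with pumping length p. Idea: pumping the first γ-block unbalances it against the other two.
Choose s = γ^p δ^p γ^p ∈ L (|s| = 3p ≥ p). By the pumping lemma, s = xyz with |xy| ≤ p, |y| > 0, so y = γ^k with k ≥ 1, inside the first γ-block. Then xy²z = γ^(p+k) δ^p γ^p. The first block has length p+k ≠ p, so the three block lengths are no longer equal and xy²z ∉ L.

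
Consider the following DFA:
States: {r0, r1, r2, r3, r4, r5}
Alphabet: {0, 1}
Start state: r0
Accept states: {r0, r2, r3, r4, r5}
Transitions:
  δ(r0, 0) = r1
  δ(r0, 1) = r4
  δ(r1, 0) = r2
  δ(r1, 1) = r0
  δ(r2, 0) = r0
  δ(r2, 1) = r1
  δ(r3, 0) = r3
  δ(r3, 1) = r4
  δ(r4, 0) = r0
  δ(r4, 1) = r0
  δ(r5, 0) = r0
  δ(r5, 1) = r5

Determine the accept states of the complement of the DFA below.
Complement accept states = All states \ Original accept states
= {r0, r1, r2, r3, r4, r5} \ {r0, r2, r3, r4, r5}
{r1}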